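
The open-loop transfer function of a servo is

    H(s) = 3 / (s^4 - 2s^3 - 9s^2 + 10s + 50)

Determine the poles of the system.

The poles are the roots of the denominator s^4 - 2s^3 - 9s^2 + 10s + 50 = 0.
No real roots exist; factor into two real quadratics: (s^2 - 6s + 10)(s^2 + 4s + 5) = 0.
Each quadratic gives a conjugate pair via the quadratic formula.

s = 3 ± j, -2 ± j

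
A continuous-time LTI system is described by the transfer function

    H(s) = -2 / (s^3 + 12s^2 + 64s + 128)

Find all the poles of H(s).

The poles are the roots of the denominator s^3 + 12s^2 + 64s + 128 = 0.
Trying s = -4: the polynomial evaluates to 0, so (s + 4) is a factor.
Dividing out leaves s^2 + 8s + 32 = 0.
The quadratic formula then gives s = -4 ± 4j.

s = -4, -4 + 4j, -4 - 4j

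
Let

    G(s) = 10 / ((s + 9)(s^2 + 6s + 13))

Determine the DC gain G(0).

G(0) = 10/117 ≈ 0.08547

At s = 0 each factor (s + a) contributes a and each (s^2 + bs + c) contributes c.
G(0) = 10·1 / ((9) · (13)) = 10/117 = 10/117.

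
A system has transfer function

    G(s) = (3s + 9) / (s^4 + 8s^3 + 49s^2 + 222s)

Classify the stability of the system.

marginally stable

The denominator s^4 + 8s^3 + 49s^2 + 222s factors as s(s^2 + 2s + 37)(s + 6), giving poles at s = 0, -1 + 6j, -1 - 6j, -6.
Since the simple pole(s) at s = 0 lie on the jω-axis with none in the right half-plane, the system is marginally stable.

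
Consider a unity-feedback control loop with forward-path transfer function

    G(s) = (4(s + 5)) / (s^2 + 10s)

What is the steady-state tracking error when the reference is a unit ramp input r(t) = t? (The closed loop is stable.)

G(s) has one pole at the origin.
This is a Type 1 system. Kv = lim_{s→0} s·G(s) = 20/10 = 2.
e_ss = 1/Kv = 1/(2) = 1/2 ≈ 0.5000.

e_ss = 0.5000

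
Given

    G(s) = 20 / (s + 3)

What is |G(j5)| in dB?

|G(j5)|_dB ≈ 10.7 dB

Substitute s = j5: numerator = 20, denominator = 3 + j5.
|G(j5)| = |20| / |3 + j5| = 20 / 5.8310 ≈ 3.430.
In decibels: 20·log₁₀(3.430) ≈ 10.7 dB.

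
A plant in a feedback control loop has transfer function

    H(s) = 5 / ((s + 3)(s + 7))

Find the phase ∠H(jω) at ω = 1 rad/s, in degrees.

∠H(j1) ≈ -26.57°

At s = j1: numerator = 5, denominator = 20 + j10.
∠H = ∠num − ∠den = 0° − (26.565°) = -26.57°.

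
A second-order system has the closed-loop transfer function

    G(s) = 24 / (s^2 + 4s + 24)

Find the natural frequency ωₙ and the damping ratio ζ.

ωₙ ≈ 4.899 rad/s, ζ ≈ 0.4082

Compare the denominator to the standard form s^2 + 2ζωₙs + ωₙ².
ωₙ² = 24, so ωₙ = √24 ≈ 4.899 rad/s.
2ζωₙ = 4, so ζ = 4/(2·√24) ≈ 0.4082.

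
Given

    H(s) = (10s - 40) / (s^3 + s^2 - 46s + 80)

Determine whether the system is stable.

The denominator s^3 + s^2 - 46s + 80 factors as (s - 2)(s - 5)(s + 8), giving poles at s = 2, 5, -8.
Since the pole(s) at s = 2, 5 lie in the right half-plane, the system is unstable.

unstable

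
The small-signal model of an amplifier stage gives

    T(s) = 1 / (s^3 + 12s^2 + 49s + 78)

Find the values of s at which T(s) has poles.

s = -3 + 2j, -3 - 2j, -6

The poles are the roots of the denominator s^3 + 12s^2 + 49s + 78 = 0.
Trying s = -6: the polynomial evaluates to 0, so (s + 6) is a factor.
Dividing out leaves s^2 + 6s + 13 = 0.
The quadratic formula then gives s = -3 ± 2j.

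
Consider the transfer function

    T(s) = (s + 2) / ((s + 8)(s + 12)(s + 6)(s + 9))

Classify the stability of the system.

The poles can be read from the denominator factors: s = -8, -12, -6, -9.
Since all poles lie strictly in the left half-plane, the system is stable.

stable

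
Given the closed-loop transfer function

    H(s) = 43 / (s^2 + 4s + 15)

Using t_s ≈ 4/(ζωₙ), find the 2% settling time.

t_s ≈ 2 s

Comparing s^2 + 4s + 15 to s^2 + 2ζωₙs + ωₙ²: ωₙ = √15 ≈ 3.873 rad/s and ζ = 4/(2·√15) ≈ 0.5164.
ζωₙ = 4/2 = 2, so t_s ≈ 4/(ζωₙ) = 4/2 = 2 s.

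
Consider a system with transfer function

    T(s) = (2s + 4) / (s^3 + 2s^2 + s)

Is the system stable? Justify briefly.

marginally stable

The denominator s^3 + 2s^2 + s factors as s(s + 1)^2, giving poles at s = 0, -1, -1.
Since the simple pole(s) at s = 0 lie on the jω-axis with none in the right half-plane, the system is marginally stable.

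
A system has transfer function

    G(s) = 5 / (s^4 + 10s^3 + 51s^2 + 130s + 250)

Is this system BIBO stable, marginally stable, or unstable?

The denominator s^4 + 10s^3 + 51s^2 + 130s + 250 factors as (s^2 + 8s + 25)(s^2 + 2s + 10), giving poles at s = -4 ± 3j, -1 ± 3j.
Since all poles lie strictly in the left half-plane, the system is stable.

stable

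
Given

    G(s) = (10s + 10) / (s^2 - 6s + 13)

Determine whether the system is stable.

unstable

The poles can be read from the denominator factors: s = 3 ± 2j.
Since the pole(s) at s = 3 ± 2j lie in the right half-plane, the system is unstable.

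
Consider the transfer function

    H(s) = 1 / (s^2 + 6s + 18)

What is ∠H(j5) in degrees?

∠H(j5) ≈ -103.1°

At s = j5: numerator = 1, denominator = -7 + j30.
∠H = ∠num − ∠den = 0° − (103.13°) = -103.1°.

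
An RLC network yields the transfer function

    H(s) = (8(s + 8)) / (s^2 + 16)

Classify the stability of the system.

The denominator s^2 + 16 factors as (s^2 + 16), giving poles at s = 4j, -4j.
Since the simple pole(s) at s = 4j, -4j lie on the jω-axis with none in the right half-plane, the system is marginally stable.

marginally stable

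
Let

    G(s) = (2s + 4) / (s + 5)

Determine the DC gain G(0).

Set s = 0: G(0) = (4) / (5) = 4/5.

G(0) = 4/5 ≈ 0.8000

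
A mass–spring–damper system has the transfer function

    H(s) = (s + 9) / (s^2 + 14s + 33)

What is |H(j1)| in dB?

Substitute s = j1: numerator = 9 + j1, denominator = 32 + j14.
|H(j1)| = |9 + j1| / |32 + j14| = 9.0554 / 34.928 ≈ 0.2593.
In decibels: 20·log₁₀(0.2593) ≈ -11.7 dB.

|H(j1)|_dB ≈ -11.7 dB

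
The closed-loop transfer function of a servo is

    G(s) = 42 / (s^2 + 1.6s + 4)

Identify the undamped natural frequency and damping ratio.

ωₙ = 2 rad/s, ζ = 0.4

Compare the denominator to the standard form s^2 + 2ζωₙs + ωₙ².
ωₙ² = 4, so ωₙ = 2 rad/s.
2ζωₙ = 1.6, so ζ = 1.6/(2·2) = 0.4.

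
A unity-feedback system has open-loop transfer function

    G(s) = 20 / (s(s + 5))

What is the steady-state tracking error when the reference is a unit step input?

e_ss = 0

G(s) has one pole at the origin.
This is a Type 1 system; for a step input the steady-state error is zero.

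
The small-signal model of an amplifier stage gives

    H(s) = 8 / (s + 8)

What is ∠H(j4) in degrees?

∠H(j4) ≈ -26.57°

At s = j4: numerator = 8, denominator = 8 + j4.
∠H = ∠num − ∠den = 0° − (26.565°) = -26.57°.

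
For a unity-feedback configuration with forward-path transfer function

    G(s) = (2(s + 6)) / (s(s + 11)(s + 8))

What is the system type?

The denominator has 1 factor of s at the origin (free integrator), so this is a Type 1 system.

Type 1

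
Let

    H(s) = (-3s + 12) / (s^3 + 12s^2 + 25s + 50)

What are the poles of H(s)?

s = -1 ± 2j, -10

The poles are the roots of the denominator s^3 + 12s^2 + 25s + 50 = 0.
Trying s = -10: the polynomial evaluates to 0, so (s + 10) is a factor.
Dividing out leaves s^2 + 2s + 5 = 0.
The quadratic formula then gives s = -1 ± 2j.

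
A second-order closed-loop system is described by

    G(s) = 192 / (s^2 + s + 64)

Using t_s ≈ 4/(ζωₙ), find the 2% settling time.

Comparing s^2 + s + 64 to s^2 + 2ζωₙs + ωₙ²: ωₙ = 8 rad/s and ζ = 1/(2·8) = 0.0625.
ζωₙ = 1/2 = 0.5, so t_s ≈ 4/(ζωₙ) = 4/0.5 = 8 s.

t_s ≈ 8 s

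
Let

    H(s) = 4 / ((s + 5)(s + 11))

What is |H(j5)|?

Substitute s = j5: numerator = 4, denominator = 30 + j80.
|H(j5)| = |4| / |30 + j80| = 4 / 85.440 ≈ 0.04682.

|H(j5)| ≈ 0.04682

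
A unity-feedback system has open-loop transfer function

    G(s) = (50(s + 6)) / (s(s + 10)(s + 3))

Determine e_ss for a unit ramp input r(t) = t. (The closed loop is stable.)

e_ss = 0.1000

G(s) has one pole at the origin.
This is a Type 1 system. Kv = lim_{s→0} s·G(s) = 300/30 = 10.
e_ss = 1/Kv = 1/(10) = 1/10 ≈ 0.1000.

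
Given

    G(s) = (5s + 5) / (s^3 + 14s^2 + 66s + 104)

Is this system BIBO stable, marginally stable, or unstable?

The denominator s^3 + 14s^2 + 66s + 104 factors as (s^2 + 10s + 26)(s + 4), giving poles at s = -5 ± j, -4.
Since all poles lie strictly in the left half-plane, the system is stable.

stable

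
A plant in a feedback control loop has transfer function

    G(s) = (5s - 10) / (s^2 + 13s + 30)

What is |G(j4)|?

|G(j4)| ≈ 0.4152

Substitute s = j4: numerator = -10 + j20, denominator = 14 + j52.
|G(j4)| = |-10 + j20| / |14 + j52| = 22.361 / 53.852 ≈ 0.4152.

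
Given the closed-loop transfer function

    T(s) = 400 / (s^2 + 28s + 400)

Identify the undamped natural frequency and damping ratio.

ωₙ = 20 rad/s, ζ = 0.7

Compare the denominator to the standard form s^2 + 2ζωₙs + ωₙ².
ωₙ² = 400, so ωₙ = 20 rad/s.
2ζωₙ = 28, so ζ = 28/(2·20) = 0.7.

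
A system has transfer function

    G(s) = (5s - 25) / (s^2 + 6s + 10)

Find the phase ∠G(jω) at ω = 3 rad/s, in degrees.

At s = j3: numerator = -25 + j15, denominator = 1 + j18.
∠G = ∠num − ∠den = 149.04° − (86.820°) = 62.22°.

∠G(j3) ≈ 62.22°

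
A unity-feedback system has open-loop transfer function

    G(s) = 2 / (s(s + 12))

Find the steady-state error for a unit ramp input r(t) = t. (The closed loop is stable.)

G(s) has one pole at the origin.
This is a Type 1 system. Kv = lim_{s→0} s·G(s) = 2/12 = 1/6.
e_ss = 1/Kv = 1/(1/6) = 6.

e_ss = 6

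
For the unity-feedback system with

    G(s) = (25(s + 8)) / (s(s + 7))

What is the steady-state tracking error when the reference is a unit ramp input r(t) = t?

G(s) has one pole at the origin.
This is a Type 1 system. Kv = lim_{s→0} s·G(s) = 200/7.
e_ss = 1/Kv = 1/(200/7) = 7/200 ≈ 0.03500.

e_ss = 0.03500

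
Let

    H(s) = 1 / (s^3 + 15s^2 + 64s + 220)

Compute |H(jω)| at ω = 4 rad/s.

|H(j4)| ≈ 0.005180

Substitute s = j4: numerator = 1, denominator = -20 + j192.
|H(j4)| = |1| / |-20 + j192| = 1 / 193.04 ≈ 0.005180.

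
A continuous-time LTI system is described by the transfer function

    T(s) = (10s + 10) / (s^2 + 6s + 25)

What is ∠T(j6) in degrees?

At s = j6: numerator = 10 + j60, denominator = -11 + j36.
∠T = ∠num − ∠den = 80.538° − (106.99°) = -26.45°.

∠T(j6) ≈ -26.45°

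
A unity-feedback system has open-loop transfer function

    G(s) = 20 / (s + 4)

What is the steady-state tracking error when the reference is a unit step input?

e_ss = 0.1667

G(s) has no poles at the origin.
This is a Type 0 system. Kp = lim_{s→0} G(s) = 20/4 = 5.
e_ss = 1/(1 + Kp) = 1/(1 + 5) = 1/6 ≈ 0.1667.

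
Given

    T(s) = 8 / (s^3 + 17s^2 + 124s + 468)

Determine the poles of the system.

The poles are the roots of the denominator s^3 + 17s^2 + 124s + 468 = 0.
Trying s = -9: the polynomial evaluates to 0, so (s + 9) is a factor.
Dividing out leaves s^2 + 8s + 52 = 0.
The quadratic formula then gives s = -4 ± 6j.

s = -4 ± 6j, -9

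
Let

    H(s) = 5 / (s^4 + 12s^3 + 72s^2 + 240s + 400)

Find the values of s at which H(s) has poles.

The poles are the roots of the denominator s^4 + 12s^3 + 72s^2 + 240s + 400 = 0.
No real roots exist; factor into two real quadratics: (s^2 + 8s + 20)(s^2 + 4s + 20) = 0.
Each quadratic gives a conjugate pair via the quadratic formula.

s = -4 ± 2j, -2 ± 4j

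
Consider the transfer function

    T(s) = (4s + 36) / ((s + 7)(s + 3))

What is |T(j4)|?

Substitute s = j4: numerator = 36 + j16, denominator = 5 + j40.
|T(j4)| = |36 + j16| / |5 + j40| = 39.395 / 40.311 ≈ 0.9773.

|T(j4)| ≈ 0.9773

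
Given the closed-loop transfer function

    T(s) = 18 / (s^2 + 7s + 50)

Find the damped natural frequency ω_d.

Comparing s^2 + 7s + 50 to s^2 + 2ζωₙs + ωₙ²: ωₙ = √50 ≈ 7.071 rad/s and ζ = 7/(2·√50) ≈ 0.4950.
ζωₙ = 7/2 = 3.5, so ω_d = ωₙ√(1−ζ²) = √(ωₙ² − (ζωₙ)²) = √(50 − 3.5²) = √37.75 ≈ 6.144 rad/s.

ω_d ≈ 6.144 rad/s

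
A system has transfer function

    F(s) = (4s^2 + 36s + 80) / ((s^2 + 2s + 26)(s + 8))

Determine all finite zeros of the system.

s = -5, -4

Set the numerator to zero: 4s^2 + 36s + 80 = 0, i.e. 4·(s^2 + 9s + 20) = 0.
Factoring: (s + 5)(s + 4) = 0.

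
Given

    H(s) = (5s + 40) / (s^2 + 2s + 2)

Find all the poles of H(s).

The poles are the roots of the denominator s^2 + 2s + 2 = 0.
Using the quadratic formula: s = (-2 ± √(-4))/2 = -1 ± 1j.

s = -1 + j, -1 - j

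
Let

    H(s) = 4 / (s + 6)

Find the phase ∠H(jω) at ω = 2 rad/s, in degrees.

∠H(j2) ≈ -18.43°

At s = j2: numerator = 4, denominator = 6 + j2.
∠H = ∠num − ∠den = 0° − (18.435°) = -18.43°.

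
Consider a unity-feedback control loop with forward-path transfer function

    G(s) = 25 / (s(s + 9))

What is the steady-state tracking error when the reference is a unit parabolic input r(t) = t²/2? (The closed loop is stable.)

e_ss = ∞

G(s) has one pole at the origin.
This is a Type 1 system; Ka = lim_{s→0} s^2·G(s) = 0, so the steady-state error for a parabola input is infinite.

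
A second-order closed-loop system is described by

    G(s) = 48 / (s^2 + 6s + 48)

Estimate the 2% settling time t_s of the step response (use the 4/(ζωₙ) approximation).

t_s ≈ 1.333 s

Comparing s^2 + 6s + 48 to s^2 + 2ζωₙs + ωₙ²: ωₙ = √48 ≈ 6.928 rad/s and ζ = 6/(2·√48) ≈ 0.4330.
ζωₙ = 6/2 = 3, so t_s ≈ 4/(ζωₙ) = 4/3 ≈ 1.333 s.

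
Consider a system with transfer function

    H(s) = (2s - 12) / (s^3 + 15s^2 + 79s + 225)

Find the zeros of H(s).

s = 6

Set the numerator to zero: 2s - 12 = 0, i.e. 2·(s - 6) = 0.
So s = 6.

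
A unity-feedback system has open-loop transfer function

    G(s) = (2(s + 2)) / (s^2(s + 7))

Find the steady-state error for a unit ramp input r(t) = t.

e_ss = 0

G(s) has 2 poles at the origin.
This is a Type 2 system; for a ramp input the steady-state error is zero.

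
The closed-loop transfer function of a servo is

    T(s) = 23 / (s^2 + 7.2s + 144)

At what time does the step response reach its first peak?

Comparing s^2 + 7.2s + 144 to s^2 + 2ζωₙs + ωₙ²: ωₙ = 12 rad/s and ζ = 7.2/(2·12) = 0.3.
ζωₙ = 7.2/2 = 3.6, so ω_d = ωₙ√(1−ζ²) = √(ωₙ² − (ζωₙ)²) = √(144 − 3.6²) = √131.04 ≈ 11.45 rad/s.
t_p = π/ω_d = π/11.45 ≈ 0.2744 s.

t_p ≈ 0.2744 s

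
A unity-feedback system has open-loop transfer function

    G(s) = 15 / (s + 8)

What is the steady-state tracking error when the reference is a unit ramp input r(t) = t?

e_ss = ∞

G(s) has no poles at the origin.
This is a Type 0 system; Kv = lim_{s→0} s·G(s) = 0, so the steady-state error for a ramp input is infinite.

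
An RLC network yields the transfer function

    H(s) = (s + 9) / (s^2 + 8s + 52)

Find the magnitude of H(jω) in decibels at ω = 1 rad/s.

Substitute s = j1: numerator = 9 + j1, denominator = 51 + j8.
|H(j1)| = |9 + j1| / |51 + j8| = 9.0554 / 51.624 ≈ 0.1754.
In decibels: 20·log₁₀(0.1754) ≈ -15.1 dB.

|H(j1)|_dB ≈ -15.1 dB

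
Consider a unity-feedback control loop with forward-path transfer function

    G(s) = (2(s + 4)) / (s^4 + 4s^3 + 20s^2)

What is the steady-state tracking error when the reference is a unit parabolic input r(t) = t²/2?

G(s) has 2 poles at the origin.
This is a Type 2 system. Ka = lim_{s→0} s^2·G(s) = 8/20 = 2/5.
e_ss = 1/Ka = 1/(2/5) = 5/2 ≈ 2.500.

e_ss = 2.500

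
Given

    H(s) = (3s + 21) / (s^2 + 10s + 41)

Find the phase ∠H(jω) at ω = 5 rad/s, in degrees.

At s = j5: numerator = 21 + j15, denominator = 16 + j50.
∠H = ∠num − ∠den = 35.538° − (72.255°) = -36.72°.

∠H(j5) ≈ -36.72°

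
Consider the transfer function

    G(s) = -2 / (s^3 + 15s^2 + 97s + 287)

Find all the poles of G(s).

The poles are the roots of the denominator s^3 + 15s^2 + 97s + 287 = 0.
Trying s = -7: the polynomial evaluates to 0, so (s + 7) is a factor.
Dividing out leaves s^2 + 8s + 41 = 0.
The quadratic formula then gives s = -4 ± 5j.

s = -4 + 5j, -4 - 5j, -7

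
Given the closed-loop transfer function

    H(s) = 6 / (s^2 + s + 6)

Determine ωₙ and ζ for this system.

ωₙ ≈ 2.449 rad/s, ζ ≈ 0.2041

Compare the denominator to the standard form s^2 + 2ζωₙs + ωₙ².
ωₙ² = 6, so ωₙ = √6 ≈ 2.449 rad/s.
2ζωₙ = 1, so ζ = 1/(2·√6) ≈ 0.2041.
With ζ = 0.2041 the response is underdamped.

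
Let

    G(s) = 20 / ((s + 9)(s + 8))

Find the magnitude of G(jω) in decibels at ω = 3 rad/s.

Substitute s = j3: numerator = 20, denominator = 63 + j51.
|G(j3)| = |20| / |63 + j51| = 20 / 81.056 ≈ 0.2467.
In decibels: 20·log₁₀(0.2467) ≈ -12.2 dB.

|G(j3)|_dB ≈ -12.2 dB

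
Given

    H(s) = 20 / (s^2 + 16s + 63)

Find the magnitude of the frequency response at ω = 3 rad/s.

|H(j3)| ≈ 0.2768

Substitute s = j3: numerator = 20, denominator = 54 + j48.
|H(j3)| = |20| / |54 + j48| = 20 / 72.250 ≈ 0.2768.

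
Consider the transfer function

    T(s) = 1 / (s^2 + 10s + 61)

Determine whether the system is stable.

stable

The denominator s^2 + 10s + 61 factors as (s^2 + 10s + 61), giving poles at s = -5 + 6j, -5 - 6j.
Since all poles lie strictly in the left half-plane, the system is stable.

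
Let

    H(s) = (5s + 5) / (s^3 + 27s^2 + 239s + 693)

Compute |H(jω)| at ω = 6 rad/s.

|H(j6)| ≈ 0.02434

Substitute s = j6: numerator = 5 + j30, denominator = -279 + j1218.
|H(j6)| = |5 + j30| / |-279 + j1218| = 30.414 / 1249.5 ≈ 0.02434.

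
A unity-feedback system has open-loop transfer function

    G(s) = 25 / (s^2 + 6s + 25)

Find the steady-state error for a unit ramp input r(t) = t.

G(s) has no poles at the origin.
This is a Type 0 system; Kv = lim_{s→0} s·G(s) = 0, so the steady-state error for a ramp input is infinite.

e_ss = ∞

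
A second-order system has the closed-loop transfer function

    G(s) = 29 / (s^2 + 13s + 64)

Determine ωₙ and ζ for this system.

Compare the denominator to the standard form s^2 + 2ζωₙs + ωₙ².
ωₙ² = 64, so ωₙ = 8 rad/s.
2ζωₙ = 13, so ζ = 13/(2·8) = 0.8125.
With ζ = 0.8125 the response is underdamped.

ωₙ = 8 rad/s, ζ = 0.8125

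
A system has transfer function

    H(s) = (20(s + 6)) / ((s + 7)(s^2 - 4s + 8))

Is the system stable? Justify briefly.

unstable

The poles can be read from the denominator factors: s = -7, 2 ± 2j.
Since the pole(s) at s = 2 + 2j, 2 - 2j lie in the right half-plane, the system is unstable.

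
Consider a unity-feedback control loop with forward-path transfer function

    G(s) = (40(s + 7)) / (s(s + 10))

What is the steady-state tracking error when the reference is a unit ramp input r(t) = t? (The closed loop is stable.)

G(s) has one pole at the origin.
This is a Type 1 system. Kv = lim_{s→0} s·G(s) = 280/10 = 28.
e_ss = 1/Kv = 1/(28) = 1/28 ≈ 0.03571.

e_ss = 0.03571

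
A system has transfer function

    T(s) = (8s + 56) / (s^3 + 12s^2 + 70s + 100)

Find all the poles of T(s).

The poles are the roots of the denominator s^3 + 12s^2 + 70s + 100 = 0.
Trying s = -2: the polynomial evaluates to 0, so (s + 2) is a factor.
Dividing out leaves s^2 + 10s + 50 = 0.
The quadratic formula then gives s = -5 ± 5j.

s = -5 ± 5j, -2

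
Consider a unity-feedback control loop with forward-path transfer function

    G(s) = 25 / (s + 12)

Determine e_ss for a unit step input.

e_ss = 0.3243

G(s) has no poles at the origin.
This is a Type 0 system. Kp = lim_{s→0} G(s) = 25/12.
e_ss = 1/(1 + Kp) = 1/(1 + 25/12) = 12/37 ≈ 0.3243.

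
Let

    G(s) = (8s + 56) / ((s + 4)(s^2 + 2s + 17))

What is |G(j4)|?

|G(j4)| ≈ 1.414

Substitute s = j4: numerator = 56 + j32, denominator = -28 + j36.
|G(j4)| = |56 + j32| / |-28 + j36| = 64.498 / 45.607 ≈ 1.414.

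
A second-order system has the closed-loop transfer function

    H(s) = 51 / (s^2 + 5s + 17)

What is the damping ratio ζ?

ζ ≈ 0.6063

Compare the denominator to the standard form s^2 + 2ζωₙs + ωₙ².
ωₙ² = 17, so ωₙ = √17 ≈ 4.123 rad/s.
2ζωₙ = 5, so ζ = 5/(2·√17) ≈ 0.6063.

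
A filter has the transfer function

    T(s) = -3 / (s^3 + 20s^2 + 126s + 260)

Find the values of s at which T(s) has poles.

s = -5 + j, -5 - j, -10

The poles are the roots of the denominator s^3 + 20s^2 + 126s + 260 = 0.
Trying s = -10: the polynomial evaluates to 0, so (s + 10) is a factor.
Dividing out leaves s^2 + 10s + 26 = 0.
The quadratic formula then gives s = -5 ± 1j.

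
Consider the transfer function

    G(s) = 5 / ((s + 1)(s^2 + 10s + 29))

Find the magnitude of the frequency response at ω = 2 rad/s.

|G(j2)| ≈ 0.06984

Substitute s = j2: numerator = 5, denominator = -15 + j70.
|G(j2)| = |5| / |-15 + j70| = 5 / 71.589 ≈ 0.06984.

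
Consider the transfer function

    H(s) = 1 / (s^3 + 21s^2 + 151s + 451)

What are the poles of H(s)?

s = -5 ± 4j, -11

The poles are the roots of the denominator s^3 + 21s^2 + 151s + 451 = 0.
Trying s = -11: the polynomial evaluates to 0, so (s + 11) is a factor.
Dividing out leaves s^2 + 10s + 41 = 0.
The quadratic formula then gives s = -5 ± 4j.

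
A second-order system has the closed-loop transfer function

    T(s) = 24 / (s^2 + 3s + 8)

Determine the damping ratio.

ζ ≈ 0.5303

Compare the denominator to the standard form s^2 + 2ζωₙs + ωₙ².
ωₙ² = 8, so ωₙ = √8 ≈ 2.828 rad/s.
2ζωₙ = 3, so ζ = 3/(2·√8) ≈ 0.5303.
With ζ = 0.5303 the response is underdamped.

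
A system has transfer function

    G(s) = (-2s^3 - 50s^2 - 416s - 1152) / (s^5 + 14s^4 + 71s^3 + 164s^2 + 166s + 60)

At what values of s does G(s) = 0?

s = -8, -9, -8

Set the numerator to zero: -2s^3 - 50s^2 - 416s - 1152 = 0, i.e. -2·(s^3 + 25s^2 + 208s + 576) = 0.
Factoring: (s + 8)^2(s + 9) = 0.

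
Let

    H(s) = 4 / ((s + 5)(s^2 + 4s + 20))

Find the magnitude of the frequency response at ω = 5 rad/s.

|H(j5)| ≈ 0.02744

Substitute s = j5: numerator = 4, denominator = -125 + j75.
|H(j5)| = |4| / |-125 + j75| = 4 / 145.77 ≈ 0.02744.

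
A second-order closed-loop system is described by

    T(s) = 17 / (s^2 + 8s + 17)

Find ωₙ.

Compare the denominator to the standard form s^2 + 2ζωₙs + ωₙ².
ωₙ² = 17, so ωₙ = √17 ≈ 4.123 rad/s.

ωₙ ≈ 4.123 rad/s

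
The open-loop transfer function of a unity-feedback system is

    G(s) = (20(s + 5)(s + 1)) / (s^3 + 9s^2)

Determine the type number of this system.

Type 2

The denominator has 2 factors of s at the origin (free integrators), so this is a Type 2 system.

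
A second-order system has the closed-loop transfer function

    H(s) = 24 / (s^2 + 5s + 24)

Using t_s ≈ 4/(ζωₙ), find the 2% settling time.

Comparing s^2 + 5s + 24 to s^2 + 2ζωₙs + ωₙ²: ωₙ = √24 ≈ 4.899 rad/s and ζ = 5/(2·√24) ≈ 0.5103.
ζωₙ = 5/2 = 2.5, so t_s ≈ 4/(ζωₙ) = 4/2.5 = 1.600 s.

t_s ≈ 1.600 s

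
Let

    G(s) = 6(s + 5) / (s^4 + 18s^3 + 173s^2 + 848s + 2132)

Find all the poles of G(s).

s = -5 ± 4j, -4 ± 6j

The poles are the roots of the denominator s^4 + 18s^3 + 173s^2 + 848s + 2132 = 0.
No real roots exist; factor into two real quadratics: (s^2 + 10s + 41)(s^2 + 8s + 52) = 0.
Each quadratic gives a conjugate pair via the quadratic formula.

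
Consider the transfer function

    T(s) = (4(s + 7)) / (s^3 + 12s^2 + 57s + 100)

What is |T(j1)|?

|T(j1)| ≈ 0.2712

Substitute s = j1: numerator = 28 + j4, denominator = 88 + j56.
|T(j1)| = |28 + j4| / |88 + j56| = 28.284 / 104.31 ≈ 0.2712.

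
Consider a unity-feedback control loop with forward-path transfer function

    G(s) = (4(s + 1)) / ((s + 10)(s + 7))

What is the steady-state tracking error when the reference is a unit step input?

e_ss = 0.9459

G(s) has no poles at the origin.
This is a Type 0 system. Kp = lim_{s→0} G(s) = 4/70 = 2/35.
e_ss = 1/(1 + Kp) = 1/(1 + 2/35) = 35/37 ≈ 0.9459.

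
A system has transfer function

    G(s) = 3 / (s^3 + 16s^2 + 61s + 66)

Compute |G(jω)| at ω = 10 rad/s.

|G(j10)| ≈ 0.001895

Substitute s = j10: numerator = 3, denominator = -1534 - j390.
|G(j10)| = |3| / |-1534 - j390| = 3 / 1582.8 ≈ 0.001895.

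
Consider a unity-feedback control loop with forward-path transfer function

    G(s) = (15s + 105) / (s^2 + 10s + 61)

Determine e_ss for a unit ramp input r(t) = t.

G(s) has no poles at the origin.
This is a Type 0 system; Kv = lim_{s→0} s·G(s) = 0, so the steady-state error for a ramp input is infinite.

e_ss = ∞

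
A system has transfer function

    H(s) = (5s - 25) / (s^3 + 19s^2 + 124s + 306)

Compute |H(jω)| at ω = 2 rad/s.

Substitute s = j2: numerator = -25 + j10, denominator = 230 + j240.
|H(j2)| = |-25 + j10| / |230 + j240| = 26.926 / 332.42 ≈ 0.08100.

|H(j2)| ≈ 0.08100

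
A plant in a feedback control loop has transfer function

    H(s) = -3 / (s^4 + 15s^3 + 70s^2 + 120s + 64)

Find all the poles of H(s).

s = -4, -2, -8, -1

The poles are the roots of the denominator s^4 + 15s^3 + 70s^2 + 120s + 64 = 0.
Trying s = -4: the polynomial evaluates to 0, so (s + 4) is a factor.
Dividing out leaves s^3 + 11s^2 + 26s + 16 = 0.
This factors further as (s + 2)(s + 8)(s + 1) = 0.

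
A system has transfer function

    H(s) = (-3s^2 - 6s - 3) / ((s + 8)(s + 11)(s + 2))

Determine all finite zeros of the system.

s = -1, -1

Set the numerator to zero: -3s^2 - 6s - 3 = 0, i.e. -3·(s^2 + 2s + 1) = 0.
Factoring: (s + 1)^2 = 0.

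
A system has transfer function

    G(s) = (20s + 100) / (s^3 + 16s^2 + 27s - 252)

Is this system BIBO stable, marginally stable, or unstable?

The denominator s^3 + 16s^2 + 27s - 252 factors as (s - 3)(s + 12)(s + 7), giving poles at s = 3, -12, -7.
Since the pole(s) at s = 3 lie in the right half-plane, the system is unstable.

unstable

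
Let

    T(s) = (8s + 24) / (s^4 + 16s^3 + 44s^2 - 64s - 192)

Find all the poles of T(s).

The poles are the roots of the denominator s^4 + 16s^3 + 44s^2 - 64s - 192 = 0.
Trying s = -2: the polynomial evaluates to 0, so (s + 2) is a factor.
Dividing out leaves s^3 + 14s^2 + 16s - 96 = 0.
This factors further as (s + 4)(s + 12)(s - 2) = 0.

s = -2, -4, -12, 2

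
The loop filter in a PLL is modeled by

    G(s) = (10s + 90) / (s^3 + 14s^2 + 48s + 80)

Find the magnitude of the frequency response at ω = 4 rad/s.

|G(j4)| ≈ 0.5112

Substitute s = j4: numerator = 90 + j40, denominator = -144 + j128.
|G(j4)| = |90 + j40| / |-144 + j128| = 98.489 / 192.67 ≈ 0.5112.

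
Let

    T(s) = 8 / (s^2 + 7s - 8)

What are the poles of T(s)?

s = -8, 1

The poles are the roots of the denominator s^2 + 7s - 8 = 0.
Factoring: (s + 8)(s - 1) = 0, so s = -8 and s = 1.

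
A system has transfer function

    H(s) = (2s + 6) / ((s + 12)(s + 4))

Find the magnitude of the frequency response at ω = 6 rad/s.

Substitute s = j6: numerator = 6 + j12, denominator = 12 + j96.
|H(j6)| = |6 + j12| / |12 + j96| = 13.416 / 96.747 ≈ 0.1387.

|H(j6)| ≈ 0.1387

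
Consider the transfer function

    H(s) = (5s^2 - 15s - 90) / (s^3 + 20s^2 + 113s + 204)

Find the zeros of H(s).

s = -3, 6

Set the numerator to zero: 5s^2 - 15s - 90 = 0, i.e. 5·(s^2 - 3s - 18) = 0.
Factoring: (s + 3)(s - 6) = 0.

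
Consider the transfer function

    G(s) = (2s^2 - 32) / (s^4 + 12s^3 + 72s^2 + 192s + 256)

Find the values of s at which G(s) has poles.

The poles are the roots of the denominator s^4 + 12s^3 + 72s^2 + 192s + 256 = 0.
No real roots exist; factor into two real quadratics: (s^2 + 4s + 8)(s^2 + 8s + 32) = 0.
Each quadratic gives a conjugate pair via the quadratic formula.

s = -2 ± 2j, -4 ± 4j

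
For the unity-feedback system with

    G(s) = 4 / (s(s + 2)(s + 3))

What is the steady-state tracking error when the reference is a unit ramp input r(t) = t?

e_ss = 1.500

G(s) has one pole at the origin.
This is a Type 1 system. Kv = lim_{s→0} s·G(s) = 4/6 = 2/3.
e_ss = 1/Kv = 1/(2/3) = 3/2 ≈ 1.500.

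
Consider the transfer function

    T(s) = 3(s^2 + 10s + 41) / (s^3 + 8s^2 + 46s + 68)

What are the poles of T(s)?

The poles are the roots of the denominator s^3 + 8s^2 + 46s + 68 = 0.
Trying s = -2: the polynomial evaluates to 0, so (s + 2) is a factor.
Dividing out leaves s^2 + 6s + 34 = 0.
The quadratic formula then gives s = -3 ± 5j.

s = -3 + 5j, -3 - 5j, -2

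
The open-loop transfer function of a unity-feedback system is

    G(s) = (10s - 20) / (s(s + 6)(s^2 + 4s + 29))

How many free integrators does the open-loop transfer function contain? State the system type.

The denominator has 1 factor of s at the origin (free integrator), so this is a Type 1 system.

Type 1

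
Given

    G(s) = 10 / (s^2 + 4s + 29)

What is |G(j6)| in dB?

Substitute s = j6: numerator = 10, denominator = -7 + j24.
|G(j6)| = |10| / |-7 + j24| = 10 / 25 = 0.4000.
In decibels: 20·log₁₀(0.4000) ≈ -7.96 dB.

|G(j6)|_dB ≈ -7.96 dB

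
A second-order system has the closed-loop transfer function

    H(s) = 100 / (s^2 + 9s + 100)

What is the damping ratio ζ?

ζ = 0.45

Compare the denominator to the standard form s^2 + 2ζωₙs + ωₙ².
ωₙ² = 100, so ωₙ = 10 rad/s.
2ζωₙ = 9, so ζ = 9/(2·10) = 0.45.
With ζ = 0.45 the response is underdamped.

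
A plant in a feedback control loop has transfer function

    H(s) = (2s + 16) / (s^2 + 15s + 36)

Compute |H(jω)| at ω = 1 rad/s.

|H(j1)| ≈ 0.4235

Substitute s = j1: numerator = 16 + j2, denominator = 35 + j15.
|H(j1)| = |16 + j2| / |35 + j15| = 16.125 / 38.079 ≈ 0.4235.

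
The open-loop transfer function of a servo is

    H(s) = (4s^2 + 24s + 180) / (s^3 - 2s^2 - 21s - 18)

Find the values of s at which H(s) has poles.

The poles are the roots of the denominator s^3 - 2s^2 - 21s - 18 = 0.
Trying s = 6: the polynomial evaluates to 0, so (s - 6) is a factor.
Dividing out leaves s^2 + 4s + 3 = 0.
Factoring the quadratic: (s + 3)(s + 1) = 0.

s = 6, -3, -1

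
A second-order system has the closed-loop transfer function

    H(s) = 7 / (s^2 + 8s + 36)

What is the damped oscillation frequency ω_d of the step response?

Comparing s^2 + 8s + 36 to s^2 + 2ζωₙs + ωₙ²: ωₙ = 6 rad/s and ζ = 8/(2·6) ≈ 0.6667.
ζωₙ = 8/2 = 4, so ω_d = ωₙ√(1−ζ²) = √(ωₙ² − (ζωₙ)²) = √(36 − 4²) = √20 ≈ 4.472 rad/s.

ω_d ≈ 4.472 rad/s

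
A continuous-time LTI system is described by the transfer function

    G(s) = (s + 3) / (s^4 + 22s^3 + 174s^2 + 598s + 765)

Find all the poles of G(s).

s = -4 ± j, -9, -5

The poles are the roots of the denominator s^4 + 22s^3 + 174s^2 + 598s + 765 = 0.
Trying s = -9: the polynomial evaluates to 0, so (s + 9) is a factor.
Dividing out leaves s^3 + 13s^2 + 57s + 85 = 0.
This factors further as (s^2 + 8s + 17)(s + 5) = 0.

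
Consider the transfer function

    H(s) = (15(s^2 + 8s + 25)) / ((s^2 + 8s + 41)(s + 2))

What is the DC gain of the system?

H(0) = 375/82 ≈ 4.573

At s = 0 each factor (s + a) contributes a and each (s^2 + bs + c) contributes c.
H(0) = 15·(25) / ((41) · (2)) = 375/82 = 375/82.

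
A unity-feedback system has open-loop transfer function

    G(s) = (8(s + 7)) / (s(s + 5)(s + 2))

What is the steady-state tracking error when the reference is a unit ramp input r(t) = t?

e_ss = 0.1786

G(s) has one pole at the origin.
This is a Type 1 system. Kv = lim_{s→0} s·G(s) = 56/10 = 28/5.
e_ss = 1/Kv = 1/(28/5) = 5/28 ≈ 0.1786.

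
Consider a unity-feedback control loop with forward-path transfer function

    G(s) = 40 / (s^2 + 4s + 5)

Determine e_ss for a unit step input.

e_ss = 0.1111

G(s) has no poles at the origin.
This is a Type 0 system. Kp = lim_{s→0} G(s) = 40/5 = 8.
e_ss = 1/(1 + Kp) = 1/(1 + 8) = 1/9 ≈ 0.1111.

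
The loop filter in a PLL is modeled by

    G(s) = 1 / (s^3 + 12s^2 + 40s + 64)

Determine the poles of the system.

s = -2 ± 2j, -8

The poles are the roots of the denominator s^3 + 12s^2 + 40s + 64 = 0.
Trying s = -8: the polynomial evaluates to 0, so (s + 8) is a factor.
Dividing out leaves s^2 + 4s + 8 = 0.
The quadratic formula then gives s = -2 ± 2j.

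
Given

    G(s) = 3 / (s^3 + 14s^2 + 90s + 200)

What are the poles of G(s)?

The poles are the roots of the denominator s^3 + 14s^2 + 90s + 200 = 0.
Trying s = -4: the polynomial evaluates to 0, so (s + 4) is a factor.
Dividing out leaves s^2 + 10s + 50 = 0.
The quadratic formula then gives s = -5 ± 5j.

s = -5 + 5j, -5 - 5j, -4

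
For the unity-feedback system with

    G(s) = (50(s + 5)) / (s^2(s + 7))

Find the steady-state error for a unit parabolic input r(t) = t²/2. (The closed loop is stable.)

e_ss = 0.02800

G(s) has 2 poles at the origin.
This is a Type 2 system. Ka = lim_{s→0} s^2·G(s) = 250/7.
e_ss = 1/Ka = 1/(250/7) = 7/250 ≈ 0.02800.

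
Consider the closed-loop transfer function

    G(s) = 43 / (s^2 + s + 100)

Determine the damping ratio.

ζ = 0.05

Compare the denominator to the standard form s^2 + 2ζωₙs + ωₙ².
ωₙ² = 100, so ωₙ = 10 rad/s.
2ζωₙ = 1, so ζ = 1/(2·10) = 0.05.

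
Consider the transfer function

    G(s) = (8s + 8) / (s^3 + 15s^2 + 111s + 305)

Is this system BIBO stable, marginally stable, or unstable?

The denominator s^3 + 15s^2 + 111s + 305 factors as (s^2 + 10s + 61)(s + 5), giving poles at s = -5 ± 6j, -5.
Since all poles lie strictly in the left half-plane, the system is stable.

stable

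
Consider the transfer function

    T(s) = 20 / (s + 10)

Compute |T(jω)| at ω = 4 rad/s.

Substitute s = j4: numerator = 20, denominator = 10 + j4.
|T(j4)| = |20| / |10 + j4| = 20 / 10.770 ≈ 1.857.

|T(j4)| ≈ 1.857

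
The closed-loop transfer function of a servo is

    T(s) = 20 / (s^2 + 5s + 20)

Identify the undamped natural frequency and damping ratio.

Compare the denominator to the standard form s^2 + 2ζωₙs + ωₙ².
ωₙ² = 20, so ωₙ = √20 ≈ 4.472 rad/s.
2ζωₙ = 5, so ζ = 5/(2·√20) ≈ 0.5590.
With ζ = 0.5590 the response is underdamped.

ωₙ ≈ 4.472 rad/s, ζ ≈ 0.5590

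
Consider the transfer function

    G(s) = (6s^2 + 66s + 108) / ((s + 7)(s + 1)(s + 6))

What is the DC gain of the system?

Set s = 0: G(0) = (108) / (42) = 18/7.

G(0) = 18/7 ≈ 2.571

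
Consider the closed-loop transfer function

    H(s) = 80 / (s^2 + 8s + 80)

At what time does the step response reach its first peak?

t_p ≈ 0.3927 s

Comparing s^2 + 8s + 80 to s^2 + 2ζωₙs + ωₙ²: ωₙ = √80 ≈ 8.944 rad/s and ζ = 8/(2·√80) ≈ 0.4472.
ζωₙ = 8/2 = 4, so ω_d = ωₙ√(1−ζ²) = √(ωₙ² − (ζωₙ)²) = √(80 − 4²) = √64 = 8 rad/s.
t_p = π/ω_d = π/8 ≈ 0.3927 s.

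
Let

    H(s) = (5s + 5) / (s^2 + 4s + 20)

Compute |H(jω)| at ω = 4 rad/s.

Substitute s = j4: numerator = 5 + j20, denominator = 4 + j16.
|H(j4)| = |5 + j20| / |4 + j16| = 20.616 / 16.492 = 1.250.

|H(j4)| = 1.250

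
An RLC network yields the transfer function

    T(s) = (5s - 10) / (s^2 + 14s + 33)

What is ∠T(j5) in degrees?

At s = j5: numerator = -10 + j25, denominator = 8 + j70.
∠T = ∠num − ∠den = 111.80° − (83.480°) = 28.32°.

∠T(j5) ≈ 28.32°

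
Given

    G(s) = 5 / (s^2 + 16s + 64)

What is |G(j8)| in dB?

Substitute s = j8: numerator = 5, denominator = j128.
|G(j8)| = |5| / |j128| = 5 / 128 ≈ 0.03906.
In decibels: 20·log₁₀(0.03906) ≈ -28.2 dB.

|G(j8)|_dB ≈ -28.2 dB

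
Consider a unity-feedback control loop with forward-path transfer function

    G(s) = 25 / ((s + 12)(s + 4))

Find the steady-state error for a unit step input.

e_ss = 0.6575

G(s) has no poles at the origin.
This is a Type 0 system. Kp = lim_{s→0} G(s) = 25/48.
e_ss = 1/(1 + Kp) = 1/(1 + 25/48) = 48/73 ≈ 0.6575.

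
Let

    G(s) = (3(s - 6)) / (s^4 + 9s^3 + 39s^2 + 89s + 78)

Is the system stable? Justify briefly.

stable

The denominator s^4 + 9s^3 + 39s^2 + 89s + 78 factors as (s + 3)(s^2 + 4s + 13)(s + 2), giving poles at s = -3, -2 + 3j, -2 - 3j, -2.
Since all poles lie strictly in the left half-plane, the system is stable.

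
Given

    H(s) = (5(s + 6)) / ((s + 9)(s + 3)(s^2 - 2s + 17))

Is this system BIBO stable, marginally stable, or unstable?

unstable

The poles can be read from the denominator factors: s = -9, -3, 1 + 4j, 1 - 4j.
Since the pole(s) at s = 1 + 4j, 1 - 4j lie in the right half-plane, the system is unstable.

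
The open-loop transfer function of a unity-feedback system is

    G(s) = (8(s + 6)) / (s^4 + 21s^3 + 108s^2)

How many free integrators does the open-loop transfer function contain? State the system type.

The denominator has 2 factors of s at the origin (free integrators), so this is a Type 2 system.

Type 2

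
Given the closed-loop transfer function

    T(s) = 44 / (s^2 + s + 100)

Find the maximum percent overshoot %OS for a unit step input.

Comparing s^2 + s + 100 to s^2 + 2ζωₙs + ωₙ²: ωₙ = 10 rad/s and ζ = 1/(2·10) = 0.05.
%OS = 100·exp(−πζ/√(1−ζ²)) = 100·exp(−π·0.05/√(1−0.05²)) ≈ 85.4%.

%OS ≈ 85.4%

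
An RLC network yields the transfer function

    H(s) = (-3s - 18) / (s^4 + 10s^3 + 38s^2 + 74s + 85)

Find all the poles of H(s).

s = -1 ± 2j, -4 ± j

The poles are the roots of the denominator s^4 + 10s^3 + 38s^2 + 74s + 85 = 0.
No real roots exist; factor into two real quadratics: (s^2 + 2s + 5)(s^2 + 8s + 17) = 0.
Each quadratic gives a conjugate pair via the quadratic formula.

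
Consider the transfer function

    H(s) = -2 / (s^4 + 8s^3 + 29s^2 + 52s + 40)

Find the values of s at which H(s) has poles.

The poles are the roots of the denominator s^4 + 8s^3 + 29s^2 + 52s + 40 = 0.
No real roots exist; factor into two real quadratics: (s^2 + 4s + 5)(s^2 + 4s + 8) = 0.
Each quadratic gives a conjugate pair via the quadratic formula.

s = -2 + j, -2 - j, -2 + 2j, -2 - 2j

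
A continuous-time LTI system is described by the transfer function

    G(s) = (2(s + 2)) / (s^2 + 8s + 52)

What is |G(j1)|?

Substitute s = j1: numerator = 4 + j2, denominator = 51 + j8.
|G(j1)| = |4 + j2| / |51 + j8| = 4.4721 / 51.624 ≈ 0.08663.

|G(j1)| ≈ 0.08663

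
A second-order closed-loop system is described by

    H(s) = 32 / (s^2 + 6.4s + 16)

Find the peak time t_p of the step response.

t_p ≈ 1.309 s

Comparing s^2 + 6.4s + 16 to s^2 + 2ζωₙs + ωₙ²: ωₙ = 4 rad/s and ζ = 6.4/(2·4) = 0.8.
ζωₙ = 6.4/2 = 3.2, so ω_d = ωₙ√(1−ζ²) = √(ωₙ² − (ζωₙ)²) = √(16 − 3.2²) = √5.76 = 2.400 rad/s.
t_p = π/ω_d = π/2.400 ≈ 1.309 s.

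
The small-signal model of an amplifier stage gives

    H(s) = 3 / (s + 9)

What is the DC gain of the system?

At s = 0 each factor (s + a) contributes a and each (s^2 + bs + c) contributes c.
H(0) = 3·1 / ((9)) = 3/9 = 1/3.

H(0) = 1/3 ≈ 0.3333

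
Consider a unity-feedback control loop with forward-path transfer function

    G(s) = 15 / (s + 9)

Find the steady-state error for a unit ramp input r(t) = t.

e_ss = ∞

G(s) has no poles at the origin.
This is a Type 0 system; Kv = lim_{s→0} s·G(s) = 0, so the steady-state error for a ramp input is infinite.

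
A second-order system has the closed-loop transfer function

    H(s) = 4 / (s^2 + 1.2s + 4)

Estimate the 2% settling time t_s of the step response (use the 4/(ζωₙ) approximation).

t_s ≈ 6.667 s

Comparing s^2 + 1.2s + 4 to s^2 + 2ζωₙs + ωₙ²: ωₙ = 2 rad/s and ζ = 1.2/(2·2) = 0.3.
ζωₙ = 1.2/2 = 0.6, so t_s ≈ 4/(ζωₙ) = 4/0.6 ≈ 6.667 s.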